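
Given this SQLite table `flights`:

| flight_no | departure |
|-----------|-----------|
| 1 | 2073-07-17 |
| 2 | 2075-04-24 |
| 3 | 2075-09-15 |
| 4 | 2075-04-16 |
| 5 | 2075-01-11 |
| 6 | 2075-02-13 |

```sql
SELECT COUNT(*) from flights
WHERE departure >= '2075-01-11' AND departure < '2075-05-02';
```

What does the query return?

4

Rows in [2075-01-11, 2075-05-02): 2075-04-24, 2075-04-16, 2075-01-11, 2075-02-13 → 4 rows.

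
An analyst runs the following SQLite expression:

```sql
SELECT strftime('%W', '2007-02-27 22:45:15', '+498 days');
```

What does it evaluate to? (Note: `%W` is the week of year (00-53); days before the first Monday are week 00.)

First apply '+498 days': 2007-02-27 22:45:15 → 2008-07-09 22:45:15.
2008-07-09 is a Wednesday. SQLite's %W counts Mondays since the year started; the result is 27.

27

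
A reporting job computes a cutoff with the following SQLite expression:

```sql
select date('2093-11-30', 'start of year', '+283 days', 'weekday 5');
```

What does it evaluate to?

`start of year` rewinds 2093-11-30 to 2093-01-01.
Applying '+283 days' to 2093-01-01: counting 283 days forward gives 2093-10-11.
`weekday 5` advances to the next Friday; 2093-10-11 is a Sunday, so it moves forward to 2093-10-16.

2093-10-16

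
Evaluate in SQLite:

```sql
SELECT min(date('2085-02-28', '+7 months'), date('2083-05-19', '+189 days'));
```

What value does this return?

date('2085-02-28', '+7 months') → 2085-09-28.
date('2083-05-19', '+189 days') → 2083-11-24.
Earlier of the two is 2083-11-24.

2083-11-24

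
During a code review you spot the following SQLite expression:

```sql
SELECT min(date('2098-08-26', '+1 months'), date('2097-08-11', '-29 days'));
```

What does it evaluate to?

date('2098-08-26', '+1 months') → 2098-09-26.
date('2097-08-11', '-29 days') → 2097-07-13.
Earlier of the two is 2097-07-13.

2097-07-13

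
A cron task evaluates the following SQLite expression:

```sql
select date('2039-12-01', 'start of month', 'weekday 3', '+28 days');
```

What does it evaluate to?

`start of month` rewinds 2039-12-01 to 2039-12-01.
`weekday 3` advances to the next Wednesday; 2039-12-01 is a Thursday, so it moves forward to 2039-12-07.
December 2039 has 31 days; 24 remain after the 7th, so 25 days reach 2040-01-01.
Advancing 3 more days within January lands on 2040-01-04.

2040-01-04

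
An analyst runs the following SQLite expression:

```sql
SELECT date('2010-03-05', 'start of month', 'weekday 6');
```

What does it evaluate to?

`start of month` rewinds 2010-03-05 to 2010-03-01.
`weekday 6` advances to the next Saturday; 2010-03-01 is a Monday, so it moves forward to 2010-03-06.

2010-03-06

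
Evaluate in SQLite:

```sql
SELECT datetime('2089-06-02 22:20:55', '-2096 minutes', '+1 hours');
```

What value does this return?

2089-06-01 12:24:55

2096 minutes = 34h 56m; -2096 minutes from 2089-06-02 22:20:55 is 2089-06-01 11:24:55 (crosses midnight).
+1 hours from 2089-06-01 11:24:55 is 2089-06-01 12:24:55.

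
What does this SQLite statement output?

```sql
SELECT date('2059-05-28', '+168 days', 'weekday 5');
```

Applying '+168 days' to 2059-05-28: counting 168 days forward gives 2059-11-12.
`weekday 5` advances to the next Friday; 2059-11-12 is a Wednesday, so it moves forward to 2059-11-14.

2059-11-14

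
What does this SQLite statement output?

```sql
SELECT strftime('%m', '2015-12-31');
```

12

`%m` extracts the 2-digit month (01-12): 12.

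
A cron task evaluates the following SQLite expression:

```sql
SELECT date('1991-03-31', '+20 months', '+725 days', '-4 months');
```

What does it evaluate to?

Adding +20 months to 1991-03-31 targets 1992-11-31. November 1992 has only 30 days, so SQLite normalizes the 1-day overflow forward to 1992-12-01.
Applying '+725 days' to 1992-12-01: counting 725 days forward gives 1994-11-26.
Adding -4 months to 1994-11-26 gives 1994-07-26.

1994-07-26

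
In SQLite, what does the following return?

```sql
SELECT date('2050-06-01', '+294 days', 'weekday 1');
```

2051-03-27

Applying '+294 days' to 2050-06-01: counting 294 days forward gives 2051-03-22.
`weekday 1` advances to the next Monday; 2051-03-22 is a Wednesday, so it moves forward to 2051-03-27.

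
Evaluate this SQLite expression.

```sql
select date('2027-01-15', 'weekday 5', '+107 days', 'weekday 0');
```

`weekday 5` advances to the next Friday; 2027-01-15 is already a Friday, so it stays at 2027-01-15.
Applying '+107 days' to 2027-01-15: counting 107 days forward gives 2027-05-02.
`weekday 0` advances to the next Sunday; 2027-05-02 is already a Sunday, so it stays at 2027-05-02.

2027-05-02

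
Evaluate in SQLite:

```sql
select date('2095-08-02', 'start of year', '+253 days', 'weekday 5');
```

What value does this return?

2095-09-16

`start of year` rewinds 2095-08-02 to 2095-01-01.
Applying '+253 days' to 2095-01-01: counting 253 days forward gives 2095-09-11.
`weekday 5` advances to the next Friday; 2095-09-11 is a Sunday, so it moves forward to 2095-09-16.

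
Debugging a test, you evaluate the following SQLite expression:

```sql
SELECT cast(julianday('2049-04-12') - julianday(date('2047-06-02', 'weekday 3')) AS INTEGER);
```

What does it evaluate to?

677

`weekday 3` advances to the next Wednesday; 2047-06-02 is a Sunday, so it moves forward to 2047-06-05.
25 days remain in June 2047 after the 5th (30 − 5).
Full months from July 2047 through March 2049 contribute their day counts.
Then 12 days into April 2049.
Total: 25 + 31 + 31 + 30 + 31 + 30 + 31 + 31 + 29 + 31 + 30 + 31 + 30 + 31 + 31 + 30 + 31 + 30 + 31 + 31 + 28 + 31 + 12 = 677.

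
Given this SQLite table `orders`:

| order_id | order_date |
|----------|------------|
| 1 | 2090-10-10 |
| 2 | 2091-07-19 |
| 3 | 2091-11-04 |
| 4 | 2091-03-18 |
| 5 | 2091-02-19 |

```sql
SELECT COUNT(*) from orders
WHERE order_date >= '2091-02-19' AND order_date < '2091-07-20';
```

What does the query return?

Rows in [2091-02-19, 2091-07-20): 2091-07-19, 2091-03-18, 2091-02-19 → 3 rows.

3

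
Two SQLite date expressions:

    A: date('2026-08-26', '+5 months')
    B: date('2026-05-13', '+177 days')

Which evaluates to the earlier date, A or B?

A = 2027-01-26.
B = 2026-11-06.
B is earlier.

B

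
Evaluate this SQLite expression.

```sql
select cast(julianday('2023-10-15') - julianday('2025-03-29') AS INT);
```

-531

16 days remain in October 2023 after the 15th (31 − 15).
Full months from November 2023 through February 2025 contribute their day counts.
Then 29 days into March 2025.
Total: 16 + 30 + 31 + 31 + 29 + 31 + 30 + 31 + 30 + 31 + 31 + 30 + 31 + 30 + 31 + 31 + 28 + 29 = 531.
The subtraction is earlier − later, so the result is −531 → -531.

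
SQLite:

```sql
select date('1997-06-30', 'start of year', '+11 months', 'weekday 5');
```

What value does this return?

`start of year` rewinds 1997-06-30 to 1997-01-01.
Adding +11 months to 1997-01-01 gives 1997-12-01.
`weekday 5` advances to the next Friday; 1997-12-01 is a Monday, so it moves forward to 1997-12-05.

1997-12-05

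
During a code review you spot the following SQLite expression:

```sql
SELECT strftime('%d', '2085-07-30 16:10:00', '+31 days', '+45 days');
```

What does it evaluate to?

First apply '+31 days', '+45 days': 2085-07-30 16:10:00 → 2085-10-14 16:10:00.
`%d` extracts the 2-digit day of month: 14.

14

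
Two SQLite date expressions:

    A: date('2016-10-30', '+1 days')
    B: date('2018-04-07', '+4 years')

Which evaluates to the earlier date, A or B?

A = 2016-10-31.
B = 2022-04-07.
A is earlier.

A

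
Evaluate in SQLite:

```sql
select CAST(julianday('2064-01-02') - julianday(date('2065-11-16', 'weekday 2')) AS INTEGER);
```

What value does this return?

-685

`weekday 2` advances to the next Tuesday; 2065-11-16 is a Monday, so it moves forward to 2065-11-17.
29 days remain in January 2064 after the 2nd (31 − 2).
Full months from February 2064 through October 2065 contribute their day counts.
Then 17 days into November 2065.
Total: 29 + 29 + 31 + 30 + 31 + 30 + 31 + 31 + 30 + 31 + 30 + 31 + 31 + 28 + 31 + 30 + 31 + 30 + 31 + 31 + 30 + 31 + 17 = 685.
The subtraction is earlier − later, so the result is −685 → -685.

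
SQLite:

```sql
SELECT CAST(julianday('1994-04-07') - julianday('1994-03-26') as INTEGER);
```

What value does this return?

12

5 days remain in March 1994 after the 26th (31 − 26).
Then 7 days into April 1994.
Total: 5 + 7 = 12.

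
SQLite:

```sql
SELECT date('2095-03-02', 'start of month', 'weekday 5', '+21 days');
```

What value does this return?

2095-03-25

`start of month` rewinds 2095-03-02 to 2095-03-01.
`weekday 5` advances to the next Friday; 2095-03-01 is a Tuesday, so it moves forward to 2095-03-04.
Advancing 21 more days within March lands on 2095-03-25.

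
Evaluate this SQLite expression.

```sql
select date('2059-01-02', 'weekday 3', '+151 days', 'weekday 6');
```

`weekday 3` advances to the next Wednesday; 2059-01-02 is a Thursday, so it moves forward to 2059-01-08.
Applying '+151 days' to 2059-01-08: counting 151 days forward gives 2059-06-08.
`weekday 6` advances to the next Saturday; 2059-06-08 is a Sunday, so it moves forward to 2059-06-14.

2059-06-14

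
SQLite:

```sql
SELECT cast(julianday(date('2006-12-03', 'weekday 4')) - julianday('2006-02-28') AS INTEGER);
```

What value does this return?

`weekday 4` advances to the next Thursday; 2006-12-03 is a Sunday, so it moves forward to 2006-12-07.
0 days remain in February 2006 after the 28th (28 − 28).
Full months from March 2006 through November 2006 contribute their day counts.
Then 7 days into December 2006.
Total: 0 + 31 + 30 + 31 + 30 + 31 + 31 + 30 + 31 + 30 + 7 = 282.

282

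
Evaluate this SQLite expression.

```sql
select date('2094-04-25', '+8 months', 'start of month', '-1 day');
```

2094-11-30

Adding +8 months to 2094-04-25 gives 2094-12-25.
`start of month` rewinds 2094-12-25 to 2094-12-01.
Going back 1 day from 2094-12-01 reaches 2094-11-30 (last day of November, 30 days).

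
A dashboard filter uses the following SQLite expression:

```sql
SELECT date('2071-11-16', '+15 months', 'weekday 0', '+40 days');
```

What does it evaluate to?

Adding +15 months to 2071-11-16 gives 2073-02-16.
`weekday 0` advances to the next Sunday; 2073-02-16 is a Thursday, so it moves forward to 2073-02-19.
February 2073 has 28 days; 9 remain after the 19th, so 10 days reach 2073-03-01.
Advancing 30 more days within March lands on 2073-03-31.

2073-03-31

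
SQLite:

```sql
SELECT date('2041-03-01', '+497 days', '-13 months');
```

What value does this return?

Applying '+497 days' to 2041-03-01: counting 497 days forward gives 2042-07-11.
Adding -13 months to 2042-07-11 gives 2041-06-11.

2041-06-11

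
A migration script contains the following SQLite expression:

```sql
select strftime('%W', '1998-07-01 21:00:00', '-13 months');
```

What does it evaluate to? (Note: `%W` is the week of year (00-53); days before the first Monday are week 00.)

First apply '-13 months': 1998-07-01 21:00:00 → 1997-06-01 21:00:00.
1997-06-01 is a Sunday. SQLite's %W counts Mondays since the year started; the result is 21.

21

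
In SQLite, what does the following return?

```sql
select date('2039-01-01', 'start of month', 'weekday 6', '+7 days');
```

2039-01-08

`start of month` rewinds 2039-01-01 to 2039-01-01.
`weekday 6` advances to the next Saturday; 2039-01-01 is already a Saturday, so it stays at 2039-01-01.
Advancing 7 more days within January lands on 2039-01-08.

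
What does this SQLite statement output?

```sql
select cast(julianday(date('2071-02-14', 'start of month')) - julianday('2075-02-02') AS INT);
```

`start of month` rewinds 2071-02-14 to 2071-02-01.
27 days remain in February 2071 after the 1st (28 − 1).
Full months from March 2071 through January 2075 contribute their day counts.
Then 2 days into February 2075.
Total: 27 + 31 + 30 + 31 + 30 + 31 + 31 + 30 + 31 + 30 + 31 + 31 + 29 + 31 + 30 + 31 + 30 + 31 + 31 + 30 + 31 + 30 + 31 + 31 + 28 + 31 + 30 + 31 + 30 + 31 + 31 + 30 + 31 + 30 + 31 + 31 + 28 + 31 + 30 + 31 + 30 + 31 + 31 + 30 + 31 + 30 + 31 + 31 + 2 = 1462.
The subtraction is earlier − later, so the result is −1462 → -1462.

-1462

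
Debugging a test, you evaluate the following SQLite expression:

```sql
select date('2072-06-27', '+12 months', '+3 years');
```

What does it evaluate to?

2076-06-27

Adding +12 months to 2072-06-27 gives 2073-06-27.
Adding +3 years to 2073-06-27 gives 2076-06-27.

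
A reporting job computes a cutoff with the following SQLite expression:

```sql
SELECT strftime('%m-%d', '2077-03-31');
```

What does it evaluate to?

03-31

`%m-%d` extracts the month-day: 03-31.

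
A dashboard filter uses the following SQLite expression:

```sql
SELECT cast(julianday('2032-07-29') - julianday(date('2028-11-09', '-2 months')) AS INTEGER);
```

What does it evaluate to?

1419

Adding -2 months to 2028-11-09 gives 2028-09-09.
21 days remain in September 2028 after the 9th (30 − 9).
Full months from October 2028 through June 2032 contribute their day counts.
Then 29 days into July 2032.
Total: 21 + 31 + 30 + 31 + 31 + 28 + 31 + 30 + 31 + 30 + 31 + 31 + 30 + 31 + 30 + 31 + 31 + 28 + 31 + 30 + 31 + 30 + 31 + 31 + 30 + 31 + 30 + 31 + 31 + 28 + 31 + 30 + 31 + 30 + 31 + 31 + 30 + 31 + 30 + 31 + 31 + 29 + 31 + 30 + 31 + 30 + 29 = 1419.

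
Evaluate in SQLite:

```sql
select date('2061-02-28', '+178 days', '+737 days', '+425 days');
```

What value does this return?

2064-10-30

Applying '+178 days' to 2061-02-28: counting 178 days forward gives 2061-08-25.
Applying '+737 days' to 2061-08-25: counting 737 days forward gives 2063-09-01.
Applying '+425 days' to 2063-09-01: counting 425 days forward gives 2064-10-30.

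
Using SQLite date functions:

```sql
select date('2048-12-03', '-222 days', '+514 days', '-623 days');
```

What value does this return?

2048-01-07

Applying '-222 days' to 2048-12-03: counting 222 days back gives 2048-04-25.
Applying '+514 days' to 2048-04-25: counting 514 days forward gives 2049-09-21.
Applying '-623 days' to 2049-09-21: counting 623 days back gives 2048-01-07.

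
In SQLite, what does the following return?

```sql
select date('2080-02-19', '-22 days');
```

Going back 19 days from 2080-02-19 reaches 2080-01-31 (last day of January, 31 days).
Going back 3 days within January lands on 2080-01-28.

2080-01-28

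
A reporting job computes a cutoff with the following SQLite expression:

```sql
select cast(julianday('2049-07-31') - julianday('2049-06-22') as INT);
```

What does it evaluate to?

8 days remain in June 2049 after the 22nd (30 − 22).
Then 31 days into July 2049.
Total: 8 + 31 = 39.

39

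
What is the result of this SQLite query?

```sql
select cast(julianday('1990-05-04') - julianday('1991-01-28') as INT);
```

-269

27 days remain in May 1990 after the 4th (31 − 4).
Full months from June 1990 through December 1990 contribute their day counts.
Then 28 days into January 1991.
Total: 27 + 30 + 31 + 31 + 30 + 31 + 30 + 31 + 28 = 269.
The subtraction is earlier − later, so the result is −269 → -269.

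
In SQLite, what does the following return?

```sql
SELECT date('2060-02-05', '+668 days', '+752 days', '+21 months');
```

2065-09-26

Applying '+668 days' to 2060-02-05: counting 668 days forward gives 2061-12-04.
Applying '+752 days' to 2061-12-04: counting 752 days forward gives 2063-12-26.
Adding +21 months to 2063-12-26 gives 2065-09-26.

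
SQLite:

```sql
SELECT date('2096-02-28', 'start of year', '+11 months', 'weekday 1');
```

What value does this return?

2096-12-03

`start of year` rewinds 2096-02-28 to 2096-01-01.
Adding +11 months to 2096-01-01 gives 2096-12-01.
`weekday 1` advances to the next Monday; 2096-12-01 is a Saturday, so it moves forward to 2096-12-03.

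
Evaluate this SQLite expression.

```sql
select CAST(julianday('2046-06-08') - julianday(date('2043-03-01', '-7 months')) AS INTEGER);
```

1407

Adding -7 months to 2043-03-01 gives 2042-08-01.
30 days remain in August 2042 after the 1st (31 − 1).
Full months from September 2042 through May 2046 contribute their day counts.
Then 8 days into June 2046.
Total: 30 + 30 + 31 + 30 + 31 + 31 + 28 + 31 + 30 + 31 + 30 + 31 + 31 + 30 + 31 + 30 + 31 + 31 + 29 + 31 + 30 + 31 + 30 + 31 + 31 + 30 + 31 + 30 + 31 + 31 + 28 + 31 + 30 + 31 + 30 + 31 + 31 + 30 + 31 + 30 + 31 + 31 + 28 + 31 + 30 + 31 + 8 = 1407.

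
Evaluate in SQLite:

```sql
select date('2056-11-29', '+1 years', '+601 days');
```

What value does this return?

Adding +1 year to 2056-11-29 gives 2057-11-29.
Applying '+601 days' to 2057-11-29: counting 601 days forward gives 2059-07-23.

2059-07-23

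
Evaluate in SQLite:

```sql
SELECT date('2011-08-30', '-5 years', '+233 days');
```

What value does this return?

2007-04-20

Adding -5 years to 2011-08-30 gives 2006-08-30.
Applying '+233 days' to 2006-08-30: counting 233 days forward gives 2007-04-20.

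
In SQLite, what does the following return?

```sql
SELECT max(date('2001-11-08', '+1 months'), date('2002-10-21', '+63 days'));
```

2002-12-23

date('2001-11-08', '+1 months') → 2001-12-08.
date('2002-10-21', '+63 days') → 2002-12-23.
Later of the two is 2002-12-23.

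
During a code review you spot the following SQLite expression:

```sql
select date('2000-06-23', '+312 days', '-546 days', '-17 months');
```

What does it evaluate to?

1998-06-02

Applying '+312 days' to 2000-06-23: counting 312 days forward gives 2001-05-01.
Applying '-546 days' to 2001-05-01: counting 546 days back gives 1999-11-02.
Adding -17 months to 1999-11-02 gives 1998-06-02.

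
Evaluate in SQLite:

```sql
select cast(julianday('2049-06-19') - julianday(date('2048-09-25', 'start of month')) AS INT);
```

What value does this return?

`start of month` rewinds 2048-09-25 to 2048-09-01.
29 days remain in September 2048 after the 1st (30 − 1).
Full months from October 2048 through May 2049 contribute their day counts.
Then 19 days into June 2049.
Total: 29 + 31 + 30 + 31 + 31 + 28 + 31 + 30 + 31 + 19 = 291.

291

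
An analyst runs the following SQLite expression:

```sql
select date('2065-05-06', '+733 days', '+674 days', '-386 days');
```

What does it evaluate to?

2068-02-21

Applying '+733 days' to 2065-05-06: counting 733 days forward gives 2067-05-09.
Applying '+674 days' to 2067-05-09: counting 674 days forward gives 2069-03-13.
Applying '-386 days' to 2069-03-13: counting 386 days back gives 2068-02-21.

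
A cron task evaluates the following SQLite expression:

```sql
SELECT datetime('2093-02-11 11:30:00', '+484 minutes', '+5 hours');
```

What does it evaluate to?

484 minutes = 8h 4m; +484 minutes from 2093-02-11 11:30:00 is 2093-02-11 19:34:00.
+5 hours from 2093-02-11 19:34:00 is 2093-02-12 00:34:00 (crosses midnight).

2093-02-12 00:34:00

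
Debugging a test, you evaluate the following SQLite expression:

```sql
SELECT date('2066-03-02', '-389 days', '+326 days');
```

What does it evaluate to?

2065-12-29

Applying '-389 days' to 2066-03-02: counting 389 days back gives 2065-02-06.
Applying '+326 days' to 2065-02-06: counting 326 days forward gives 2065-12-29.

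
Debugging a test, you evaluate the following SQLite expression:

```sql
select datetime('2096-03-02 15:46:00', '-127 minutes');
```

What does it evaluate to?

2096-03-02 13:39:00

127 minutes = 2h 7m; -127 minutes from 2096-03-02 15:46:00 is 2096-03-02 13:39:00.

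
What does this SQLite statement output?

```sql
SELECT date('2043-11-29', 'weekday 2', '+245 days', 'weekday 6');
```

`weekday 2` advances to the next Tuesday; 2043-11-29 is a Sunday, so it moves forward to 2043-12-01.
Applying '+245 days' to 2043-12-01: counting 245 days forward gives 2044-08-02.
`weekday 6` advances to the next Saturday; 2044-08-02 is a Tuesday, so it moves forward to 2044-08-06.

2044-08-06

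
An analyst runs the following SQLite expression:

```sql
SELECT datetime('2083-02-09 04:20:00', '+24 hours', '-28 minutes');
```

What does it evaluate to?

+24 hours from 2083-02-09 04:20:00 is 2083-02-10 04:20:00 (crosses midnight).
-28 minutes from 2083-02-10 04:20:00 is 2083-02-10 03:52:00.

2083-02-10 03:52:00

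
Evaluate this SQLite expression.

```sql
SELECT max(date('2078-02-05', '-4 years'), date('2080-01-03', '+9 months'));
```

date('2078-02-05', '-4 years') → 2074-02-05.
date('2080-01-03', '+9 months') → 2080-10-03.
Later of the two is 2080-10-03.

2080-10-03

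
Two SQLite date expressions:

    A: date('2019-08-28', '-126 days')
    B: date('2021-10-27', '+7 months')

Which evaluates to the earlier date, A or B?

A = 2019-04-24.
B = 2022-05-27.
A is earlier.

A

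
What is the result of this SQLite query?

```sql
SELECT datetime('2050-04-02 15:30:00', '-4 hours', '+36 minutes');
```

2050-04-02 12:06:00

-4 hours from 2050-04-02 15:30:00 is 2050-04-02 11:30:00.
+36 minutes from 2050-04-02 11:30:00 is 2050-04-02 12:06:00.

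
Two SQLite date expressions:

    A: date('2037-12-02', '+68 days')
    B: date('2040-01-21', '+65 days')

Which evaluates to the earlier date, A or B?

A = 2038-02-08.
B = 2040-03-26.
A is earlier.

A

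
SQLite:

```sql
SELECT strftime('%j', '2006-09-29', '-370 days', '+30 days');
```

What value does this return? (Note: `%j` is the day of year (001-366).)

297

First apply '-370 days', '+30 days': 2006-09-29 → 2005-10-24.
Day-of-year for 2005-10-24: days since 2005-01-01 inclusive = 297, zero-padded to 297.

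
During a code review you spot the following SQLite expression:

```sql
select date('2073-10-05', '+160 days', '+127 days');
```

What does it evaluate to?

2074-07-19

Applying '+160 days' to 2073-10-05: counting 160 days forward gives 2074-03-14.
Applying '+127 days' to 2074-03-14: counting 127 days forward gives 2074-07-19.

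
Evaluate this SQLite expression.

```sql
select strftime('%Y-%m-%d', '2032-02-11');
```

2032-02-11

`%Y-%m-%d` extracts the ISO date: 2032-02-11.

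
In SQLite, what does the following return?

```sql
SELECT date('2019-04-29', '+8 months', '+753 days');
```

2022-01-20

Adding +8 months to 2019-04-29 gives 2019-12-29.
Applying '+753 days' to 2019-12-29: counting 753 days forward gives 2022-01-20.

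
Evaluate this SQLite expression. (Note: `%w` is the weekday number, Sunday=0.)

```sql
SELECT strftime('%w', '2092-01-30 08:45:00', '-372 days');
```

First apply '-372 days': 2092-01-30 08:45:00 → 2091-01-23 08:45:00.
2091-01-23 is a Tuesday; with Sunday=0 that is 2.

2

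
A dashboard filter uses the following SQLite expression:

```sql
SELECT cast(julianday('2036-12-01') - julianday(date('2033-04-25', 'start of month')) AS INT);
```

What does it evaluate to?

`start of month` rewinds 2033-04-25 to 2033-04-01.
29 days remain in April 2033 after the 1st (30 − 1).
Full months from May 2033 through November 2036 contribute their day counts.
Then 1 day into December 2036.
Total: 29 + 31 + 30 + 31 + 31 + 30 + 31 + 30 + 31 + 31 + 28 + 31 + 30 + 31 + 30 + 31 + 31 + 30 + 31 + 30 + 31 + 31 + 28 + 31 + 30 + 31 + 30 + 31 + 31 + 30 + 31 + 30 + 31 + 31 + 29 + 31 + 30 + 31 + 30 + 31 + 31 + 30 + 31 + 30 + 1 = 1340.

1340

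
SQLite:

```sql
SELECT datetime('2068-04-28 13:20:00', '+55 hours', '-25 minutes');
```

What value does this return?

+55 hours from 2068-04-28 13:20:00 is 2068-04-30 20:20:00 (crosses midnight).
-25 minutes from 2068-04-30 20:20:00 is 2068-04-30 19:55:00.

2068-04-30 19:55:00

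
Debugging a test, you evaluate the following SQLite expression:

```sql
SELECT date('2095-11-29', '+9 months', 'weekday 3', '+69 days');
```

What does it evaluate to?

Adding +9 months to 2095-11-29 gives 2096-08-29.
`weekday 3` advances to the next Wednesday; 2096-08-29 is already a Wednesday, so it stays at 2096-08-29.
Applying '+69 days' to 2096-08-29: counting 69 days forward gives 2096-11-06.

2096-11-06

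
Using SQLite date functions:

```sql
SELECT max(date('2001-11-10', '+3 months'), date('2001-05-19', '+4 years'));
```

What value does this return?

2005-05-19

date('2001-11-10', '+3 months') → 2002-02-10.
date('2001-05-19', '+4 years') → 2005-05-19.
Later of the two is 2005-05-19.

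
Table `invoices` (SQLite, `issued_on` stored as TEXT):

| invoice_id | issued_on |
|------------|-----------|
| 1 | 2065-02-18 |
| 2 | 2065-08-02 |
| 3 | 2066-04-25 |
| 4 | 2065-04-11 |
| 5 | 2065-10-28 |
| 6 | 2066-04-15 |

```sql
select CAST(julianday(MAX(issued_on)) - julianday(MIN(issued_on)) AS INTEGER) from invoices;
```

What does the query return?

431

MIN = 2065-02-18, MAX = 2066-04-25.
10 days remain in February 2065 after the 18th (28 − 18).
Full months from March 2065 through March 2066 contribute their day counts.
Then 25 days into April 2066.
Total: 10 + 31 + 30 + 31 + 30 + 31 + 31 + 30 + 31 + 30 + 31 + 31 + 28 + 31 + 25 = 431.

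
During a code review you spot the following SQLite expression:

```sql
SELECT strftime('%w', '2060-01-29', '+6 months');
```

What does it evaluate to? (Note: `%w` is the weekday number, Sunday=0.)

First apply '+6 months': 2060-01-29 → 2060-07-29.
2060-07-29 is a Thursday; with Sunday=0 that is 4.

4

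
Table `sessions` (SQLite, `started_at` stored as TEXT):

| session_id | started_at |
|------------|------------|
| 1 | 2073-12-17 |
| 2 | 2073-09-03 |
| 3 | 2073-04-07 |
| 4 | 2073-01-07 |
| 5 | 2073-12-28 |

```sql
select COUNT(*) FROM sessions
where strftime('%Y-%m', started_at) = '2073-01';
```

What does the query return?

Rows with year-month 2073-01: 2073-01-07 → 1.

1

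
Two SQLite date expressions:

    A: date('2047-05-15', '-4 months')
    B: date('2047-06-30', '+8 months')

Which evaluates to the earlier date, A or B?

A

A = 2047-01-15.
B = 2048-03-01.
A is earlier.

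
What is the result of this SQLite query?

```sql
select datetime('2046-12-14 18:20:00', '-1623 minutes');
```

1623 minutes = 27h 3m; -1623 minutes from 2046-12-14 18:20:00 is 2046-12-13 15:17:00 (crosses midnight).

2046-12-13 15:17:00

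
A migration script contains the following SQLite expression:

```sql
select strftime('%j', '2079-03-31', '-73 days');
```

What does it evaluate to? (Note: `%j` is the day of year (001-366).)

017

First apply '-73 days': 2079-03-31 → 2079-01-17.
Day-of-year for 2079-01-17: days since 2079-01-01 inclusive = 17, zero-padded to 017.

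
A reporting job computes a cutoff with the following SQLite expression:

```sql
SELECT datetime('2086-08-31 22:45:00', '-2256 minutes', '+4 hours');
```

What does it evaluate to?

2086-08-30 13:09:00

2256 minutes = 37h 36m; -2256 minutes from 2086-08-31 22:45:00 is 2086-08-30 09:09:00 (crosses midnight).
+4 hours from 2086-08-30 09:09:00 is 2086-08-30 13:09:00.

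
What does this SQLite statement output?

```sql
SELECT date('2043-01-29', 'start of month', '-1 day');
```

`start of month` rewinds 2043-01-29 to 2043-01-01.
Going back 1 day from 2043-01-01 reaches 2042-12-31 (last day of December, 31 days).

2042-12-31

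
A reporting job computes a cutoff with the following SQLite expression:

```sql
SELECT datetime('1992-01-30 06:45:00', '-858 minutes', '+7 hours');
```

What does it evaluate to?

1992-01-29 23:27:00

858 minutes = 14h 18m; -858 minutes from 1992-01-30 06:45:00 is 1992-01-29 16:27:00 (crosses midnight).
+7 hours from 1992-01-29 16:27:00 is 1992-01-29 23:27:00.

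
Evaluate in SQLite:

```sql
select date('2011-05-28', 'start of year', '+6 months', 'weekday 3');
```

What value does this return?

`start of year` rewinds 2011-05-28 to 2011-01-01.
Adding +6 months to 2011-01-01 gives 2011-07-01.
`weekday 3` advances to the next Wednesday; 2011-07-01 is a Friday, so it moves forward to 2011-07-06.

2011-07-06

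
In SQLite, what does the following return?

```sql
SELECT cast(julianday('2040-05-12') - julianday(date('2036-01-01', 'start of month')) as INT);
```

`start of month` rewinds 2036-01-01 to 2036-01-01.
30 days remain in January 2036 after the 1st (31 − 1).
Full months from February 2036 through April 2040 contribute their day counts.
Then 12 days into May 2040.
Total: 30 + 29 + 31 + 30 + 31 + 30 + 31 + 31 + 30 + 31 + 30 + 31 + 31 + 28 + 31 + 30 + 31 + 30 + 31 + 31 + 30 + 31 + 30 + 31 + 31 + 28 + 31 + 30 + 31 + 30 + 31 + 31 + 30 + 31 + 30 + 31 + 31 + 28 + 31 + 30 + 31 + 30 + 31 + 31 + 30 + 31 + 30 + 31 + 31 + 29 + 31 + 30 + 12 = 1593.

1593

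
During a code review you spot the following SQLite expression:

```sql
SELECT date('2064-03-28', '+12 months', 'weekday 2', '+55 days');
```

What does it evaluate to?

Adding +12 months to 2064-03-28 gives 2065-03-28.
`weekday 2` advances to the next Tuesday; 2065-03-28 is a Saturday, so it moves forward to 2065-03-31.
Applying '+55 days' to 2065-03-31: counting 55 days forward gives 2065-05-25.

2065-05-25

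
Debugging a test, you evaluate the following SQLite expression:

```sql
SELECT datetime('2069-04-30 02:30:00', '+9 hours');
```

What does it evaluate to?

+9 hours from 2069-04-30 02:30:00 is 2069-04-30 11:30:00.

2069-04-30 11:30:00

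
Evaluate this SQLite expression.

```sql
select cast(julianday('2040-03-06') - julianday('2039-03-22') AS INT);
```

9 days remain in March 2039 after the 22nd (31 − 22).
Full months from April 2039 through February 2040 contribute their day counts.
Then 6 days into March 2040.
Total: 9 + 30 + 31 + 30 + 31 + 31 + 30 + 31 + 30 + 31 + 31 + 29 + 6 = 350.

350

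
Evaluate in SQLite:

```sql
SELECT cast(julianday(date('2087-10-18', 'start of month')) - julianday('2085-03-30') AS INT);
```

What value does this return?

`start of month` rewinds 2087-10-18 to 2087-10-01.
1 day remains in March 2085 after the 30th (31 − 30).
Full months from April 2085 through September 2087 contribute their day counts.
Then 1 day into October 2087.
Total: 1 + 30 + 31 + 30 + 31 + 31 + 30 + 31 + 30 + 31 + 31 + 28 + 31 + 30 + 31 + 30 + 31 + 31 + 30 + 31 + 30 + 31 + 31 + 28 + 31 + 30 + 31 + 30 + 31 + 31 + 30 + 1 = 915.

915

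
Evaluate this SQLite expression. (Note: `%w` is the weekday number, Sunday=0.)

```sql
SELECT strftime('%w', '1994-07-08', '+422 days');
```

0

First apply '+422 days': 1994-07-08 → 1995-09-03.
1995-09-03 is a Sunday; with Sunday=0 that is 0.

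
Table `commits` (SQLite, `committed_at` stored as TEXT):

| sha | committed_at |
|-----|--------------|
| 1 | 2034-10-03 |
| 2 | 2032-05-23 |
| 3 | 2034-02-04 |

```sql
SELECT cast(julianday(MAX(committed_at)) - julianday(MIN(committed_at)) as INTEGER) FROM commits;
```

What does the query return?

863

MIN = 2032-05-23, MAX = 2034-10-03.
8 days remain in May 2032 after the 23rd (31 − 23).
Full months from June 2032 through September 2034 contribute their day counts.
Then 3 days into October 2034.
Total: 8 + 30 + 31 + 31 + 30 + 31 + 30 + 31 + 31 + 28 + 31 + 30 + 31 + 30 + 31 + 31 + 30 + 31 + 30 + 31 + 31 + 28 + 31 + 30 + 31 + 30 + 31 + 31 + 30 + 3 = 863.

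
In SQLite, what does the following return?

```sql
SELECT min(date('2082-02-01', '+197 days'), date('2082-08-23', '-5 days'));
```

date('2082-02-01', '+197 days') → 2082-08-17.
date('2082-08-23', '-5 days') → 2082-08-18.
Earlier of the two is 2082-08-17.

2082-08-17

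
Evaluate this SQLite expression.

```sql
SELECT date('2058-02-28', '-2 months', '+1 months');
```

2058-01-28

Adding -2 months to 2058-02-28 gives 2057-12-28.
Adding +1 month to 2057-12-28 gives 2058-01-28.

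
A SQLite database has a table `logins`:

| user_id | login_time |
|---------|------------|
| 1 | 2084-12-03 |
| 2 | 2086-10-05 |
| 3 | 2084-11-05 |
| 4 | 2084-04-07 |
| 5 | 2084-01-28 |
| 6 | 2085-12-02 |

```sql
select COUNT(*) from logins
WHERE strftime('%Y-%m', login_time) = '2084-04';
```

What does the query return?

1

Rows with year-month 2084-04: 2084-04-07 → 1.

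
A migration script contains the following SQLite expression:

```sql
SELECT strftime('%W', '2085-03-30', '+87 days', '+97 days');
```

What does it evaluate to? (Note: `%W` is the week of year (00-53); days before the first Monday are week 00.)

39

First apply '+87 days', '+97 days': 2085-03-30 → 2085-09-30.
2085-09-30 is a Sunday. SQLite's %W counts Mondays since the year started; the result is 39.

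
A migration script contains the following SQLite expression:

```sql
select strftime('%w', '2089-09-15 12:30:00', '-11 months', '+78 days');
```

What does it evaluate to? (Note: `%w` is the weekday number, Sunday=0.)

6

First apply '-11 months', '+78 days': 2089-09-15 12:30:00 → 2089-01-01 12:30:00.
2089-01-01 is a Saturday; with Sunday=0 that is 6.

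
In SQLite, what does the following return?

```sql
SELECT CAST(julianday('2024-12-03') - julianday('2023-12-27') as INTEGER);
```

342

4 days remain in December 2023 after the 27th (31 − 27).
Full months from January 2024 through November 2024 contribute their day counts.
Then 3 days into December 2024.
Total: 4 + 31 + 29 + 31 + 30 + 31 + 30 + 31 + 31 + 30 + 31 + 30 + 3 = 342.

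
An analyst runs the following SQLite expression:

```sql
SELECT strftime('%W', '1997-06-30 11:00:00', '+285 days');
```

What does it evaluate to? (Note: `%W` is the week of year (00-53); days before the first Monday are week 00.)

14

First apply '+285 days': 1997-06-30 11:00:00 → 1998-04-11 11:00:00.
1998-04-11 is a Saturday. SQLite's %W counts Mondays since the year started; the result is 14.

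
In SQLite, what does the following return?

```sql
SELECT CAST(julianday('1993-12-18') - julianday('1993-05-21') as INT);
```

211

10 days remain in May 1993 after the 21st (31 − 21).
Full months from June 1993 through November 1993 contribute their day counts.
Then 18 days into December 1993.
Total: 10 + 30 + 31 + 31 + 30 + 31 + 30 + 18 = 211.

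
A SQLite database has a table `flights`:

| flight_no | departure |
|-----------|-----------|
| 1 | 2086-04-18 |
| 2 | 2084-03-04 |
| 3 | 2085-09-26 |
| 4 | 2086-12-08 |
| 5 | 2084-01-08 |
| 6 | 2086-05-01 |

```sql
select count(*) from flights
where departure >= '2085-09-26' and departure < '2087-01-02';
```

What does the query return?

4

Rows in [2085-09-26, 2087-01-02): 2086-04-18, 2085-09-26, 2086-12-08, 2086-05-01 → 4 rows.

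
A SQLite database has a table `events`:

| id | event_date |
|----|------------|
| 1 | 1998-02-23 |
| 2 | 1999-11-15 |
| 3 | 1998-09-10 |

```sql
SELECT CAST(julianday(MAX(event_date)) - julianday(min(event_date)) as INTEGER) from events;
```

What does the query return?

630

MIN = 1998-02-23, MAX = 1999-11-15.
5 days remain in February 1998 after the 23rd (28 − 23).
Full months from March 1998 through October 1999 contribute their day counts.
Then 15 days into November 1999.
Total: 5 + 31 + 30 + 31 + 30 + 31 + 31 + 30 + 31 + 30 + 31 + 31 + 28 + 31 + 30 + 31 + 30 + 31 + 31 + 30 + 31 + 15 = 630.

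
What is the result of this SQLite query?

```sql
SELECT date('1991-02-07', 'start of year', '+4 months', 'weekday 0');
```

`start of year` rewinds 1991-02-07 to 1991-01-01.
Adding +4 months to 1991-01-01 gives 1991-05-01.
`weekday 0` advances to the next Sunday; 1991-05-01 is a Wednesday, so it moves forward to 1991-05-05.

1991-05-05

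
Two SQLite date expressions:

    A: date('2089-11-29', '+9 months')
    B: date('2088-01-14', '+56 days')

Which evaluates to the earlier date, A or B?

B

A = 2090-08-29.
B = 2088-03-10.
B is earlier.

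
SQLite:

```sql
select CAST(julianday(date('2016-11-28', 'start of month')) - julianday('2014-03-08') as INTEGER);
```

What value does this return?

`start of month` rewinds 2016-11-28 to 2016-11-01.
23 days remain in March 2014 after the 8th (31 − 8).
Full months from April 2014 through October 2016 contribute their day counts.
Then 1 day into November 2016.
Total: 23 + 30 + 31 + 30 + 31 + 31 + 30 + 31 + 30 + 31 + 31 + 28 + 31 + 30 + 31 + 30 + 31 + 31 + 30 + 31 + 30 + 31 + 31 + 29 + 31 + 30 + 31 + 30 + 31 + 31 + 30 + 31 + 1 = 969.

969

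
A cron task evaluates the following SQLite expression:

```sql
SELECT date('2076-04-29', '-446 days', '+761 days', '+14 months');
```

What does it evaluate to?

2078-05-10

Applying '-446 days' to 2076-04-29: counting 446 days back gives 2075-02-08.
Applying '+761 days' to 2075-02-08: counting 761 days forward gives 2077-03-10.
Adding +14 months to 2077-03-10 gives 2078-05-10.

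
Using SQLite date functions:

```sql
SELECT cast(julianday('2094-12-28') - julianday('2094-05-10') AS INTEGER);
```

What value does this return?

21 days remain in May 2094 after the 10th (31 − 10).
Full months from June 2094 through November 2094 contribute their day counts.
Then 28 days into December 2094.
Total: 21 + 30 + 31 + 31 + 30 + 31 + 30 + 28 = 232.

232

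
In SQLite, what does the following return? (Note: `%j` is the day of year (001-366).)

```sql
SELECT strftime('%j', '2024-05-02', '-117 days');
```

First apply '-117 days': 2024-05-02 → 2024-01-06.
Day-of-year for 2024-01-06: days since 2024-01-01 inclusive = 6, zero-padded to 006.

006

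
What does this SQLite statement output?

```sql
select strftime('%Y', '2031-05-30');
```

2031

`%Y` extracts the 4-digit year: 2031.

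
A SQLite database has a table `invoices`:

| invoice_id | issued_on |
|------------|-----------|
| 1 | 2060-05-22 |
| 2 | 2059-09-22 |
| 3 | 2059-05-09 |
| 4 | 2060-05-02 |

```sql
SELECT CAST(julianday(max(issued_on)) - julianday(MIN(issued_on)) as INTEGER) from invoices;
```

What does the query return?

379

MIN = 2059-05-09, MAX = 2060-05-22.
22 days remain in May 2059 after the 9th (31 − 9).
Full months from June 2059 through April 2060 contribute their day counts.
Then 22 days into May 2060.
Total: 22 + 30 + 31 + 31 + 30 + 31 + 30 + 31 + 31 + 29 + 31 + 30 + 22 = 379.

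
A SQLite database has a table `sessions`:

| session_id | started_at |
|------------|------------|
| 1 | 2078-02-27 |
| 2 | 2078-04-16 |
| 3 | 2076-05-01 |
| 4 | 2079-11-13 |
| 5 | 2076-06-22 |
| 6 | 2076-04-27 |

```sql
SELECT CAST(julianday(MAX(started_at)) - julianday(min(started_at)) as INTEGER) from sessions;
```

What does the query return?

MIN = 2076-04-27, MAX = 2079-11-13.
3 days remain in April 2076 after the 27th (30 − 27).
Full months from May 2076 through October 2079 contribute their day counts.
Then 13 days into November 2079.
Total: 3 + 31 + 30 + 31 + 31 + 30 + 31 + 30 + 31 + 31 + 28 + 31 + 30 + 31 + 30 + 31 + 31 + 30 + 31 + 30 + 31 + 31 + 28 + 31 + 30 + 31 + 30 + 31 + 31 + 30 + 31 + 30 + 31 + 31 + 28 + 31 + 30 + 31 + 30 + 31 + 31 + 30 + 31 + 13 = 1295.

1295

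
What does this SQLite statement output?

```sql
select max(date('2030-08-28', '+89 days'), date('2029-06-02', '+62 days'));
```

2030-11-25

date('2030-08-28', '+89 days') → 2030-11-25.
date('2029-06-02', '+62 days') → 2029-08-03.
Later of the two is 2030-11-25.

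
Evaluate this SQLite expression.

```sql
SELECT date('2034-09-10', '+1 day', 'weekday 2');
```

Advancing 1 more day within September lands on 2034-09-11.
`weekday 2` advances to the next Tuesday; 2034-09-11 is a Monday, so it moves forward to 2034-09-12.

2034-09-12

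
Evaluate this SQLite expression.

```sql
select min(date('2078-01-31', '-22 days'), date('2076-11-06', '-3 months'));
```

date('2078-01-31', '-22 days') → 2078-01-09.
date('2076-11-06', '-3 months') → 2076-08-06.
Earlier of the two is 2076-08-06.

2076-08-06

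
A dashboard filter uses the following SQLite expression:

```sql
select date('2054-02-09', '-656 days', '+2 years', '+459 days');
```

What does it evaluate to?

2055-07-27

Applying '-656 days' to 2054-02-09: counting 656 days back gives 2052-04-24.
Adding +2 years to 2052-04-24 gives 2054-04-24.
Applying '+459 days' to 2054-04-24: counting 459 days forward gives 2055-07-27.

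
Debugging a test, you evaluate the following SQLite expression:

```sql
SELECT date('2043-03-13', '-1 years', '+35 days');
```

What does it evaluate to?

Adding -1 year to 2043-03-13 gives 2042-03-13.
March 2042 has 31 days; 18 remain after the 13th, so 19 days reach 2042-04-01.
Advancing 16 more days within April lands on 2042-04-17.

2042-04-17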